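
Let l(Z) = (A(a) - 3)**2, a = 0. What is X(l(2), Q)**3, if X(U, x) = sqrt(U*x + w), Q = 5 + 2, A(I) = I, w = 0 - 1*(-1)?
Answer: 512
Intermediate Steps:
w = 1 (w = 0 + 1 = 1)
Q = 7
l(Z) = 9 (l(Z) = (0 - 3)**2 = (-3)**2 = 9)
X(U, x) = sqrt(1 + U*x) (X(U, x) = sqrt(U*x + 1) = sqrt(1 + U*x))
X(l(2), Q)**3 = (sqrt(1 + 9*7))**3 = (sqrt(1 + 63))**3 = (sqrt(64))**3 = 8**3 = 512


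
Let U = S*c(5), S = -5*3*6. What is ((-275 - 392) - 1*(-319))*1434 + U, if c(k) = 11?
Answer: -500022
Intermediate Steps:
S = -90 (S = -15*6 = -90)
U = -990 (U = -90*11 = -990)
((-275 - 392) - 1*(-319))*1434 + U = ((-275 - 392) - 1*(-319))*1434 - 990 = (-667 + 319)*1434 - 990 = -348*1434 - 990 = -499032 - 990 = -500022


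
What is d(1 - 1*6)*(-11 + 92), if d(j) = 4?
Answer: 324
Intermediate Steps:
d(1 - 1*6)*(-11 + 92) = 4*(-11 + 92) = 4*81 = 324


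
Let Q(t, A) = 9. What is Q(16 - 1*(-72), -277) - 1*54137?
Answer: -54128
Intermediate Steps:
Q(16 - 1*(-72), -277) - 1*54137 = 9 - 1*54137 = 9 - 54137 = -54128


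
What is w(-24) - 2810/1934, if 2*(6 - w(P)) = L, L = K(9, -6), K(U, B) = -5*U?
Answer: 52309/1934 ≈ 27.047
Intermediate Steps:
L = -45 (L = -5*9 = -45)
w(P) = 57/2 (w(P) = 6 - ½*(-45) = 6 + 45/2 = 57/2)
w(-24) - 2810/1934 = 57/2 - 2810/1934 = 57/2 - 2810*1/1934 = 57/2 - 1405/967 = 52309/1934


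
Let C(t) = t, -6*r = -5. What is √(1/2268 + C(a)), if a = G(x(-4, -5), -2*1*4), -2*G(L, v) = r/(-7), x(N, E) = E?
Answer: √238/63 ≈ 0.24488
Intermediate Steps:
r = ⅚ (r = -⅙*(-5) = ⅚ ≈ 0.83333)
G(L, v) = 5/84 (G(L, v) = -5/(12*(-7)) = -5*(-1)/(12*7) = -½*(-5/42) = 5/84)
a = 5/84 ≈ 0.059524
√(1/2268 + C(a)) = √(1/2268 + 5/84) = √(34/567) = √238/63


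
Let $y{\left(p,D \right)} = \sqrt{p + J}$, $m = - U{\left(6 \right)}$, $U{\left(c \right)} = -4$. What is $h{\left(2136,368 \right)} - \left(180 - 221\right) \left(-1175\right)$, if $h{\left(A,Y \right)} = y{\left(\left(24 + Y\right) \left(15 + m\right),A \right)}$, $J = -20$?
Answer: $-48175 + 2 \sqrt{1857} \approx -48089.0$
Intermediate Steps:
$m = 4$ ($m = \left(-1\right) \left(-4\right) = 4$)
$y{\left(p,D \right)} = \sqrt{-20 + p}$ ($y{\left(p,D \right)} = \sqrt{p - 20} = \sqrt{-20 + p}$)
$h{\left(A,Y \right)} = \sqrt{436 + 19 Y}$ ($h{\left(A,Y \right)} = \sqrt{-20 + \left(24 + Y\right) \left(15 + 4\right)} = \sqrt{-20 + \left(24 + Y\right) 19} = \sqrt{-20 + \left(456 + 19 Y\right)} = \sqrt{436 + 19 Y}$)
$h{\left(2136,368 \right)} - \left(180 - 221\right) \left(-1175\right) = \sqrt{436 + 19 \cdot 368} - \left(180 - 221\right) \left(-1175\right) = \sqrt{436 + 6992} - \left(-41\right) \left(-1175\right) = \sqrt{7428} - 48175 = 2 \sqrt{1857} - 48175 = -48175 + 2 \sqrt{1857}$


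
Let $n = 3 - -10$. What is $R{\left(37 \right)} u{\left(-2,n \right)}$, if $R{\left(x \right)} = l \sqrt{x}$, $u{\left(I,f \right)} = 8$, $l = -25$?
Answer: $- 200 \sqrt{37} \approx -1216.6$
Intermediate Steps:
$n = 13$ ($n = 3 + 10 = 13$)
$R{\left(x \right)} = - 25 \sqrt{x}$
$R{\left(37 \right)} u{\left(-2,n \right)} = - 25 \sqrt{37} \cdot 8 = - 200 \sqrt{37}$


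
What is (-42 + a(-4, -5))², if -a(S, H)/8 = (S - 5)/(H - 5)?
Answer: 60516/25 ≈ 2420.6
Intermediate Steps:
a(S, H) = -8*(-5 + S)/(-5 + H) (a(S, H) = -8*(S - 5)/(H - 5) = -8*(-5 + S)/(-5 + H))
(-42 + a(-4, -5))² = (-42 + 8*(5 - 1*(-4))/(-5 - 5))² = (-42 + 8*(5 + 4)/(-10))² = (-42 + 8*(-⅒)*9)² = (-42 - 36/5)² = (-246/5)² = 60516/25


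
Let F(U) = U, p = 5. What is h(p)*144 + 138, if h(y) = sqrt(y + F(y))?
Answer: 138 + 144*sqrt(10) ≈ 593.37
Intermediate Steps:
h(y) = sqrt(2)*sqrt(y) (h(y) = sqrt(y + y) = sqrt(2*y) = sqrt(2)*sqrt(y))
h(p)*144 + 138 = (sqrt(2)*sqrt(5))*144 + 138 = sqrt(10)*144 + 138 = 144*sqrt(10) + 138 = 138 + 144*sqrt(10)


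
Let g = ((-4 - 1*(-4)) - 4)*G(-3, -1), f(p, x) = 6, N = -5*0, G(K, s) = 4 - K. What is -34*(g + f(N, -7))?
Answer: 748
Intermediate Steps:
N = 0
g = -28 (g = ((-4 - 1*(-4)) - 4)*(4 - 1*(-3)) = ((-4 + 4) - 4)*(4 + 3) = (0 - 4)*7 = -4*7 = -28)
-34*(g + f(N, -7)) = -34*(-28 + 6) = -34*(-22) = 748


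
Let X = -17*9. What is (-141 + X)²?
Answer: 86436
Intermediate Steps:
X = -153
(-141 + X)² = (-141 - 153)² = (-294)² = 86436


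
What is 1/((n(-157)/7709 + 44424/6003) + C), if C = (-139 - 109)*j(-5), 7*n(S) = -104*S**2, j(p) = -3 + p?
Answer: 2768717/5382096800 ≈ 0.00051443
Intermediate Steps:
n(S) = -104*S**2/7 (n(S) = (-104*S**2)/7 = -104*S**2/7)
C = 1984 (C = (-139 - 109)*(-3 - 5) = -248*(-8) = 1984)
1/((n(-157)/7709 + 44424/6003) + C) = 1/((-104/7*(-157)**2/7709 + 44424/6003) + 1984) = 1/((-104/7*24649*(1/7709) + 44424*(1/6003)) + 1984) = 1/((-2563496/7*1/7709 + 4936/667) + 1984) = 1/((-197192/4151 + 4936/667) + 1984) = 1/(-111037728/2768717 + 1984) = 1/(5382096800/2768717) = 2768717/5382096800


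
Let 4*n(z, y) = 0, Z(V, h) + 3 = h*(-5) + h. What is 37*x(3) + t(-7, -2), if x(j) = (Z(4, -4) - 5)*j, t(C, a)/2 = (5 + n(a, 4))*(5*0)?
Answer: 888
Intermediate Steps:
Z(V, h) = -3 - 4*h (Z(V, h) = -3 + (h*(-5) + h) = -3 + (-5*h + h) = -3 - 4*h)
n(z, y) = 0 (n(z, y) = (1/4)*0 = 0)
t(C, a) = 0 (t(C, a) = 2*((5 + 0)*(5*0)) = 2*(5*0) = 2*0 = 0)
x(j) = 8*j (x(j) = ((-3 - 4*(-4)) - 5)*j = ((-3 + 16) - 5)*j = (13 - 5)*j = 8*j)
37*x(3) + t(-7, -2) = 37*(8*3) + 0 = 37*24 + 0 = 888 + 0 = 888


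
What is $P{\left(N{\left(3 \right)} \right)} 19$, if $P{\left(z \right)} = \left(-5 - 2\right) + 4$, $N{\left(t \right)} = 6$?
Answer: $-57$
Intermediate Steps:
$P{\left(z \right)} = -3$ ($P{\left(z \right)} = -7 + 4 = -3$)
$P{\left(N{\left(3 \right)} \right)} 19 = \left(-3\right) 19 = -57$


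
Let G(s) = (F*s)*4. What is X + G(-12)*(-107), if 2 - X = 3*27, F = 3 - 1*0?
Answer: 15329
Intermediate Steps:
F = 3 (F = 3 + 0 = 3)
X = -79 (X = 2 - 3*27 = 2 - 1*81 = 2 - 81 = -79)
G(s) = 12*s (G(s) = (3*s)*4 = 12*s)
X + G(-12)*(-107) = -79 + (12*(-12))*(-107) = -79 - 144*(-107) = -79 + 15408 = 15329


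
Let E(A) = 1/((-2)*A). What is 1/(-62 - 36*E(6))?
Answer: -1/59 ≈ -0.016949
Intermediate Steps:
E(A) = -1/(2*A)
1/(-62 - 36*E(6)) = 1/(-62 - (-18)/6) = 1/(-62 - 36*(-1/12)) = 1/(-62 + 3) = 1/(-59) = -1/59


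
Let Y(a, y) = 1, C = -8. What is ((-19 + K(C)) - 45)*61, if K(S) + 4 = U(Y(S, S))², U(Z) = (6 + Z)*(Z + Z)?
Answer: 7808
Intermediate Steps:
U(Z) = 2*Z*(6 + Z) (U(Z) = (6 + Z)*(2*Z) = 2*Z*(6 + Z))
K(S) = 192 (K(S) = -4 + (2*1*(6 + 1))² = -4 + (2*1*7)² = -4 + 14² = -4 + 196 = 192)
((-19 + K(C)) - 45)*61 = ((-19 + 192) - 45)*61 = (173 - 45)*61 = 128*61 = 7808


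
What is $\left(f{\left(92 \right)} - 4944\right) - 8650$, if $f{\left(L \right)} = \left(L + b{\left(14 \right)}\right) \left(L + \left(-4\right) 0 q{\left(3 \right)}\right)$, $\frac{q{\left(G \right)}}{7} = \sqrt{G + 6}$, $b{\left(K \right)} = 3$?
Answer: $-4854$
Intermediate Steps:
$q{\left(G \right)} = 7 \sqrt{6 + G}$ ($q{\left(G \right)} = 7 \sqrt{G + 6} = 7 \sqrt{6 + G}$)
$f{\left(L \right)} = L \left(3 + L\right)$ ($f{\left(L \right)} = \left(L + 3\right) \left(L + \left(-4\right) 0 \cdot 7 \sqrt{6 + 3}\right) = \left(3 + L\right) \left(L + 0 \cdot 7 \sqrt{9}\right) = \left(3 + L\right) \left(L + 0 \cdot 7 \cdot 3\right) = \left(3 + L\right) \left(L + 0 \cdot 21\right) = \left(3 + L\right) \left(L + 0\right) = \left(3 + L\right) L = L \left(3 + L\right)$)
$\left(f{\left(92 \right)} - 4944\right) - 8650 = \left(92 \left(3 + 92\right) - 4944\right) - 8650 = \left(92 \cdot 95 - 4944\right) - 8650 = \left(8740 - 4944\right) - 8650 = 3796 - 8650 = -4854$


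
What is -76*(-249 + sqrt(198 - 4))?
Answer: 18924 - 76*sqrt(194) ≈ 17865.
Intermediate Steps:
-76*(-249 + sqrt(198 - 4)) = -76*(-249 + sqrt(194)) = 18924 - 76*sqrt(194)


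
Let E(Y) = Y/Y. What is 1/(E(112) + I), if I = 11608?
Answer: 1/11609 ≈ 8.6140e-5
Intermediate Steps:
E(Y) = 1
1/(E(112) + I) = 1/(1 + 11608) = 1/11609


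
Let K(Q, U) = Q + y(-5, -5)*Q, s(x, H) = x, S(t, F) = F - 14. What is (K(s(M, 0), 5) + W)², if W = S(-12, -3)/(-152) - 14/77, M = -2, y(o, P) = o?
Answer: 175801081/2795584 ≈ 62.885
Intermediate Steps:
S(t, F) = -14 + F
K(Q, U) = -4*Q (K(Q, U) = Q - 5*Q = -4*Q)
W = -117/1672 (W = (-14 - 3)/(-152) - 14/77 = -17*(-1/152) - 14*1/77 = 17/152 - 2/11 = -117/1672 ≈ -0.069976)
(K(s(M, 0), 5) + W)² = (-4*(-2) - 117/1672)² = (8 - 117/1672)² = (13259/1672)² = 175801081/2795584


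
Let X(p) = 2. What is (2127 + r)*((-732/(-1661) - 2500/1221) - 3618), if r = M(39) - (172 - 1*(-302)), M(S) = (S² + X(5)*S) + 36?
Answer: -731416176496/61457 ≈ -1.1901e+7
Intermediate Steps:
M(S) = 36 + S² + 2*S (M(S) = (S² + 2*S) + 36 = 36 + S² + 2*S)
r = 1161 (r = (36 + 39² + 2*39) - (172 - 1*(-302)) = (36 + 1521 + 78) - (172 + 302) = 1635 - 1*474 = 1635 - 474 = 1161)
(2127 + r)*((-732/(-1661) - 2500/1221) - 3618) = (2127 + 1161)*((-732/(-1661) - 2500/1221) - 3618) = 3288*((-732*(-1/1661) - 2500*1/1221) - 3618) = 3288*((732/1661 - 2500/1221) - 3618) = 3288*(-296248/184371 - 3618) = 3288*(-667350526/184371) = -731416176496/61457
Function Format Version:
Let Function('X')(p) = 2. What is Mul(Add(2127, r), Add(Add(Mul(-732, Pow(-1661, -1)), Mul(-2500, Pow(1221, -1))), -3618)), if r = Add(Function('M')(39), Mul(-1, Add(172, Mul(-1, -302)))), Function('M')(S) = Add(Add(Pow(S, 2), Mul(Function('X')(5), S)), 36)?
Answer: Rational(-731416176496, 61457) ≈ -1.1901e+7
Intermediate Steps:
Function('M')(S) = Add(36, Pow(S, 2), Mul(2, S)) (Function('M')(S) = Add(Add(Pow(S, 2), Mul(2, S)), 36) = Add(36, Pow(S, 2), Mul(2, S)))
r = 1161 (r = Add(Add(36, Pow(39, 2), Mul(2, 39)), Mul(-1, Add(172, Mul(-1, -302)))) = Add(Add(36, 1521, 78), Mul(-1, Add(172, 302))) = Add(1635, Mul(-1, 474)) = Add(1635, -474) = 1161)
Mul(Add(2127, r), Add(Add(Mul(-732, Pow(-1661, -1)), Mul(-2500, Pow(1221, -1))), -3618)) = Mul(Add(2127, 1161), Add(Add(Mul(-732, Pow(-1661, -1)), Mul(-2500, Pow(1221, -1))), -3618)) = Mul(3288, Add(Add(Mul(-732, Rational(-1, 1661)), Mul(-2500, Rational(1, 1221))), -3618)) = Mul(3288, Add(Add(Rational(732, 1661), Rational(-2500, 1221)), -3618)) = Mul(3288, Add(Rational(-296248, 184371), -3618)) = Mul(3288, Rational(-667350526, 184371)) = Rational(-731416176496, 61457)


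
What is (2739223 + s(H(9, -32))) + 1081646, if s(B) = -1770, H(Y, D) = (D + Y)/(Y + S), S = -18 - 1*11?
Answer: 3819099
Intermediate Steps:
S = -29 (S = -18 - 11 = -29)
H(Y, D) = (D + Y)/(-29 + Y) (H(Y, D) = (D + Y)/(Y - 29) = (D + Y)/(-29 + Y))
(2739223 + s(H(9, -32))) + 1081646 = (2739223 - 1770) + 1081646 = 2737453 + 1081646 = 3819099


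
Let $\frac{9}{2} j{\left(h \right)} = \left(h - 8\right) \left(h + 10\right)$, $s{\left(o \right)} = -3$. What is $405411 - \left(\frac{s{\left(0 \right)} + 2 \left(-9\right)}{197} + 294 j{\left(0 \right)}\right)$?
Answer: $\frac{242686924}{591} \approx 4.1064 \cdot 10^{5}$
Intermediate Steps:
$j{\left(h \right)} = \frac{2 \left(-8 + h\right) \left(10 + h\right)}{9}$ ($j{\left(h \right)} = \frac{2 \left(h - 8\right) \left(h + 10\right)}{9} = \frac{2 \left(-8 + h\right) \left(10 + h\right)}{9}$)
$405411 - \left(\frac{s{\left(0 \right)} + 2 \left(-9\right)}{197} + 294 j{\left(0 \right)}\right) = 405411 - \left(\frac{-3 + 2 \left(-9\right)}{197} + 294 \left(- \frac{160}{9} + \frac{2 \cdot 0^{2}}{9} + \frac{4}{9} \cdot 0\right)\right) = 405411 - \left(\left(-3 - 18\right) \frac{1}{197} + 294 \left(- \frac{160}{9} + \frac{2}{9} \cdot 0 + 0\right)\right) = 405411 - \left(\left(-21\right) \frac{1}{197} + 294 \left(- \frac{160}{9} + 0 + 0\right)\right) = 405411 - \left(- \frac{21}{197} + 294 \left(- \frac{160}{9}\right)\right) = 405411 - \left(- \frac{21}{197} - \frac{15680}{3}\right) = 405411 - - \frac{3089023}{591} = 405411 + \frac{3089023}{591} = \frac{242686924}{591}$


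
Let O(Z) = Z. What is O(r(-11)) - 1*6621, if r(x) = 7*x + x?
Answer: -6709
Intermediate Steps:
r(x) = 8*x
O(r(-11)) - 1*6621 = 8*(-11) - 1*6621 = -88 - 6621 = -6709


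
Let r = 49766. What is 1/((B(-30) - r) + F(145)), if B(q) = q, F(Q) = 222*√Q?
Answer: -12449/618123859 - 111*√145/1236247718 ≈ -2.1221e-5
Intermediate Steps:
1/((B(-30) - r) + F(145)) = 1/((-30 - 1*49766) + 222*√145) = 1/((-30 - 49766) + 222*√145) = 1/(-49796 + 222*√145)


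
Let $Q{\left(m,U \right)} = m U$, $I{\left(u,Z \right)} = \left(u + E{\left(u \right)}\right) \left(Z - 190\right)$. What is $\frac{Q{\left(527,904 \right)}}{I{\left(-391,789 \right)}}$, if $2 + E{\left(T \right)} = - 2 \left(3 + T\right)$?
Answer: $\frac{476408}{229417} \approx 2.0766$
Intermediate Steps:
$E{\left(T \right)} = -8 - 2 T$ ($E{\left(T \right)} = -2 - 2 \left(3 + T\right) = -2 - \left(6 + 2 T\right) = -8 - 2 T$)
$I{\left(u,Z \right)} = \left(-190 + Z\right) \left(-8 - u\right)$ ($I{\left(u,Z \right)} = \left(u - \left(8 + 2 u\right)\right) \left(Z - 190\right) = \left(-8 - u\right) \left(-190 + Z\right) = \left(-190 + Z\right) \left(-8 - u\right)$)
$Q{\left(m,U \right)} = U m$
$\frac{Q{\left(527,904 \right)}}{I{\left(-391,789 \right)}} = \frac{904 \cdot 527}{1520 - 6312 + 190 \left(-391\right) - 789 \left(-391\right)} = \frac{476408}{1520 - 6312 - 74290 + 308499} = \frac{476408}{229417}$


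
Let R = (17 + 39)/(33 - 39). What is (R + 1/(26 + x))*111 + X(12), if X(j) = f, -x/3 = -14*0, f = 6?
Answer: -26669/26 ≈ -1025.7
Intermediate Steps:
x = 0 (x = -(-42)*0 = -3*0 = 0)
X(j) = 6
R = -28/3 (R = 56/(-6) = 56*(-⅙) = -28/3 ≈ -9.3333)
(R + 1/(26 + x))*111 + X(12) = (-28/3 + 1/(26 + 0))*111 + 6 = (-28/3 + 1/26)*111 + 6 = -725/78*111 + 6 = -26825/26 + 6 = -26669/26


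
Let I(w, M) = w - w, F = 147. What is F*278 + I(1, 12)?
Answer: 40866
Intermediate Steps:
I(w, M) = 0
F*278 + I(1, 12) = 147*278 + 0 = 40866 + 0 = 40866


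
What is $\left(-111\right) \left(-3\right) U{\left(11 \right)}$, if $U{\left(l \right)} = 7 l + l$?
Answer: $29304$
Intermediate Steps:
$U{\left(l \right)} = 8 l$
$\left(-111\right) \left(-3\right) U{\left(11 \right)} = \left(-111\right) \left(-3\right) 8 \cdot 11 = 333 \cdot 88 = 29304$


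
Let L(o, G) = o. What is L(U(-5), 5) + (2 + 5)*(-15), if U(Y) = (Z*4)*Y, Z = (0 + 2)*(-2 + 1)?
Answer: -65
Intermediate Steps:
Z = -2 (Z = 2*(-1) = -2)
U(Y) = -8*Y (U(Y) = (-2*4)*Y = -8*Y)
L(U(-5), 5) + (2 + 5)*(-15) = -8*(-5) + (2 + 5)*(-15) = 40 + 7*(-15) = 40 - 105 = -65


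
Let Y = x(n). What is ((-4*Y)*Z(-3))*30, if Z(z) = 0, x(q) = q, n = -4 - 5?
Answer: 0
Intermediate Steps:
n = -9
Y = -9
((-4*Y)*Z(-3))*30 = (-4*(-9)*0)*30 = (36*0)*30 = 0*30 = 0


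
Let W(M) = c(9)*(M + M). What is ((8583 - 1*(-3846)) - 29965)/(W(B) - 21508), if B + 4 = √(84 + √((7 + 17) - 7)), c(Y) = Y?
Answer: 17536/(21580 - 18*√(84 + √17)) ≈ 0.81902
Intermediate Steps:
B = -4 + √(84 + √17) (B = -4 + √(84 + √((7 + 17) - 7)) = -4 + √(84 + √(24 - 7)) = -4 + √(84 + √17) ≈ 5.3874)
W(M) = 18*M (W(M) = 9*(M + M) = 9*(2*M) = 18*M)
((8583 - 1*(-3846)) - 29965)/(W(B) - 21508) = ((8583 - 1*(-3846)) - 29965)/(18*(-4 + √(84 + √17)) - 21508) = ((8583 + 3846) - 29965)/((-72 + 18*√(84 + √17)) - 21508) = (12429 - 29965)/(-21580 + 18*√(84 + √17)) = -17536/(-21580 + 18*√(84 + √17))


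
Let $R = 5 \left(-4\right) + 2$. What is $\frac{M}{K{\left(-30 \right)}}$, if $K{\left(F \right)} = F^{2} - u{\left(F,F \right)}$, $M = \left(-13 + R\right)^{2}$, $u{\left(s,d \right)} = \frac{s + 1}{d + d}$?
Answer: $\frac{1860}{1741} \approx 1.0684$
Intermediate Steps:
$u{\left(s,d \right)} = \frac{1 + s}{2 d}$
$R = -18$ ($R = -20 + 2 = -18$)
$M = 961$ ($M = \left(-13 - 18\right)^{2} = \left(-31\right)^{2} = 961$)
$K{\left(F \right)} = F^{2} - \frac{1 + F}{2 F}$
$\frac{M}{K{\left(-30 \right)}} = \frac{961}{\frac{1}{2} \frac{1}{-30} \left(-1 - -30 + 2 \left(-30\right)^{3}\right)} = \frac{961}{\frac{1}{2} \left(- \frac{1}{30}\right) \left(-1 + 30 + 2 \left(-27000\right)\right)} = \frac{961}{\frac{1}{2} \left(- \frac{1}{30}\right) \left(-1 + 30 - 54000\right)} = \frac{961}{\frac{1}{2} \left(- \frac{1}{30}\right) \left(-53971\right)} = \frac{961}{\frac{53971}{60}} = 961 \cdot \frac{60}{53971} = \frac{1860}{1741}$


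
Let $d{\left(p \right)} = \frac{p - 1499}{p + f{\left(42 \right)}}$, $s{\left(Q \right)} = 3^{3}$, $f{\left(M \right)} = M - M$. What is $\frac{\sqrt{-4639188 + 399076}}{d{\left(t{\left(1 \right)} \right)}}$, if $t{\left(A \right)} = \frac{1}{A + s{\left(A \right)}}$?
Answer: $- \frac{4 i \sqrt{265007}}{41971} \approx - 0.049061 i$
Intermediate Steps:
$f{\left(M \right)} = 0$
$s{\left(Q \right)} = 27$
$t{\left(A \right)} = \frac{1}{27 + A}$ ($t{\left(A \right)} = \frac{1}{A + 27} = \frac{1}{27 + A}$)
$d{\left(p \right)} = \frac{-1499 + p}{p}$ ($d{\left(p \right)} = \frac{p - 1499}{p + 0} = \frac{-1499 + p}{p}$)
$\frac{\sqrt{-4639188 + 399076}}{d{\left(t{\left(1 \right)} \right)}} = \frac{\sqrt{-4639188 + 399076}}{\frac{1}{\frac{1}{27 + 1}} \left(-1499 + \frac{1}{27 + 1}\right)} = \frac{\sqrt{-4240112}}{\frac{1}{\frac{1}{28}} \left(-1499 + \frac{1}{28}\right)} = \frac{4 i \sqrt{265007}}{\frac{1}{\frac{1}{28}} \left(-1499 + \frac{1}{28}\right)} = \frac{4 i \sqrt{265007}}{28 \left(- \frac{41971}{28}\right)} = \frac{4 i \sqrt{265007}}{-41971} = 4 i \sqrt{265007} \left(- \frac{1}{41971}\right) = - \frac{4 i \sqrt{265007}}{41971}$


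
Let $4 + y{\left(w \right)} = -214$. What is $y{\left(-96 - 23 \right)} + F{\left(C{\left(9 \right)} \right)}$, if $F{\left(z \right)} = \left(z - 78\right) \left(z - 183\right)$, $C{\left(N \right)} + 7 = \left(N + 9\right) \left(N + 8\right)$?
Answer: $25418$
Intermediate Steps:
$y{\left(w \right)} = -218$ ($y{\left(w \right)} = -4 - 214 = -218$)
$C{\left(N \right)} = -7 + \left(8 + N\right) \left(9 + N\right)$ ($C{\left(N \right)} = -7 + \left(N + 9\right) \left(N + 8\right) = -7 + \left(9 + N\right) \left(8 + N\right) = -7 + \left(8 + N\right) \left(9 + N\right)$)
$F{\left(z \right)} = \left(-183 + z\right) \left(-78 + z\right)$ ($F{\left(z \right)} = \left(z - 78\right) \left(-183 + z\right) = \left(-78 + z\right) \left(-183 + z\right) = \left(-183 + z\right) \left(-78 + z\right)$)
$y{\left(-96 - 23 \right)} + F{\left(C{\left(9 \right)} \right)} = -218 + \left(14274 + \left(65 + 9^{2} + 17 \cdot 9\right)^{2} - 261 \left(65 + 9^{2} + 17 \cdot 9\right)\right) = -218 + \left(14274 + \left(65 + 81 + 153\right)^{2} - 261 \left(65 + 81 + 153\right)\right) = -218 + \left(14274 + 299^{2} - 78039\right) = -218 + \left(14274 + 89401 - 78039\right) = -218 + 25636 = 25418$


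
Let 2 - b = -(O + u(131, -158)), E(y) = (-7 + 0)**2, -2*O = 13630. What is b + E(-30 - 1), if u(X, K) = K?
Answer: -6922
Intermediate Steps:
O = -6815 (O = -1/2*13630 = -6815)
E(y) = 49 (E(y) = (-7)**2 = 49)
b = -6971 (b = 2 - (-1)*(-6815 - 158) = 2 - (-1)*(-6973) = 2 - 1*6973 = 2 - 6973 = -6971)
b + E(-30 - 1) = -6971 + 49 = -6922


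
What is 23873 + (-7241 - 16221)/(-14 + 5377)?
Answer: 128007437/5363 ≈ 23869.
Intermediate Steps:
23873 + (-7241 - 16221)/(-14 + 5377) = 23873 - 23462/5363 = 128007437/5363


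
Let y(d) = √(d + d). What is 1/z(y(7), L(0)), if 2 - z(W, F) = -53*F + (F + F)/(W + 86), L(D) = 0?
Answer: ½ ≈ 0.50000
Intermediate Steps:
y(d) = √2*√d (y(d) = √(2*d) = √2*√d)
z(W, F) = 2 + 53*F - 2*F/(86 + W) (z(W, F) = 2 - (-53*F + (F + F)/(W + 86)) = 2 - (-53*F + (2*F)/(86 + W)) = 2 - (-53*F + 2*F/(86 + W)) = 2 + (53*F - 2*F/(86 + W)) = 2 + 53*F - 2*F/(86 + W))
1/z(y(7), L(0)) = 1/((172 + 2*(√2*√7) + 4556*0 + 53*0*(√2*√7))/(86 + √2*√7)) = 1/((172 + 2*√14 + 0 + 53*0*√14)/(86 + √14)) = 1/((172 + 2*√14 + 0 + 0)/(86 + √14)) = 1/((172 + 2*√14)/(86 + √14)) = (86 + √14)/(172 + 2*√14)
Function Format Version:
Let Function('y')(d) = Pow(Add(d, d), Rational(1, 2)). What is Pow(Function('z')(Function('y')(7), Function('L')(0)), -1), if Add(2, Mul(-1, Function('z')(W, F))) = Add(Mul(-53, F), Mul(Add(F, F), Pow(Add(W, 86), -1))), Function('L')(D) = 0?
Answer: Rational(1, 2) ≈ 0.50000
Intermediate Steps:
Function('y')(d) = Mul(Pow(2, Rational(1, 2)), Pow(d, Rational(1, 2))) (Function('y')(d) = Pow(Mul(2, d), Rational(1, 2)) = Mul(Pow(2, Rational(1, 2)), Pow(d, Rational(1, 2))))
Function('z')(W, F) = Add(2, Mul(53, F), Mul(-2, F, Pow(Add(86, W), -1))) (Function('z')(W, F) = Add(2, Mul(-1, Add(Mul(-53, F), Mul(Add(F, F), Pow(Add(W, 86), -1))))) = Add(2, Mul(-1, Add(Mul(-53, F), Mul(Mul(2, F), Pow(Add(86, W), -1))))) = Add(2, Mul(-1, Add(Mul(-53, F), Mul(2, F, Pow(Add(86, W), -1))))) = Add(2, Add(Mul(53, F), Mul(-2, F, Pow(Add(86, W), -1)))) = Add(2, Mul(53, F), Mul(-2, F, Pow(Add(86, W), -1))))
Pow(Function('z')(Function('y')(7), Function('L')(0)), -1) = Pow(Mul(Pow(Add(86, Mul(Pow(2, Rational(1, 2)), Pow(7, Rational(1, 2)))), -1), Add(172, Mul(2, Mul(Pow(2, Rational(1, 2)), Pow(7, Rational(1, 2)))), Mul(4556, 0), Mul(53, 0, Mul(Pow(2, Rational(1, 2)), Pow(7, Rational(1, 2)))))), -1) = Pow(Mul(Pow(Add(86, Pow(14, Rational(1, 2))), -1), Add(172, Mul(2, Pow(14, Rational(1, 2))), 0, Mul(53, 0, Pow(14, Rational(1, 2))))), -1) = Pow(Mul(Pow(Add(86, Pow(14, Rational(1, 2))), -1), Add(172, Mul(2, Pow(14, Rational(1, 2))), 0, 0)), -1) = Pow(Mul(Pow(Add(86, Pow(14, Rational(1, 2))), -1), Add(172, Mul(2, Pow(14, Rational(1, 2))))), -1) = Mul(Pow(Add(172, Mul(2, Pow(14, Rational(1, 2)))), -1), Add(86, Pow(14, Rational(1, 2))))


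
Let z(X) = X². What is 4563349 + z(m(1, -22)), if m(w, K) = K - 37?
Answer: 4566830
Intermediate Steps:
m(w, K) = -37 + K
4563349 + z(m(1, -22)) = 4563349 + (-37 - 22)² = 4563349 + (-59)² = 4563349 + 3481 = 4566830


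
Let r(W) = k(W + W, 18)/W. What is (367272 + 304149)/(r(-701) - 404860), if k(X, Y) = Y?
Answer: -470666121/283806878 ≈ -1.6584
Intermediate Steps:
r(W) = 18/W
(367272 + 304149)/(r(-701) - 404860) = (367272 + 304149)/(18/(-701) - 404860) = 671421/(18*(-1/701) - 404860) = 671421/(-18/701 - 404860) = 671421/(-283806878/701) = 671421*(-701/283806878) = -470666121/283806878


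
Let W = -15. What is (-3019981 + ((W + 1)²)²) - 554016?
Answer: -3535581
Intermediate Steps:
(-3019981 + ((W + 1)²)²) - 554016 = (-3019981 + ((-15 + 1)²)²) - 554016 = (-3019981 + ((-14)²)²) - 554016 = (-3019981 + 196²) - 554016 = (-3019981 + 38416) - 554016 = -2981565 - 554016 = -3535581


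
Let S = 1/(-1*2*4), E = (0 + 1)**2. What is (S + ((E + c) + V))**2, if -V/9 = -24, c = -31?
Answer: 2211169/64 ≈ 34550.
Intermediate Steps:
V = 216 (V = -9*(-24) = 216)
E = 1 (E = 1**2 = 1)
S = -1/8 (S = 1/(-2*4) = 1/(-8) = -1/8 ≈ -0.12500)
(S + ((E + c) + V))**2 = (-1/8 + ((1 - 31) + 216))**2 = (-1/8 + (-30 + 216))**2 = (-1/8 + 186)**2 = (1487/8)**2 = 2211169/64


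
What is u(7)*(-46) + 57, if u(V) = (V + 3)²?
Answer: -4543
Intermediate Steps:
u(V) = (3 + V)²
u(7)*(-46) + 57 = (3 + 7)²*(-46) + 57 = 10²*(-46) + 57 = 100*(-46) + 57 = -4600 + 57 = -4543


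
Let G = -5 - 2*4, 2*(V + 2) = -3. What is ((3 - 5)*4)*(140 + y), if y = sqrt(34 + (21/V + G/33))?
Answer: -1120 - 8*sqrt(30063)/33 ≈ -1162.0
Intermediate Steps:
V = -7/2 (V = -2 + (1/2)*(-3) = -2 - 3/2 = -7/2 ≈ -3.5000)
G = -13 (G = -5 - 8 = -13)
y = sqrt(30063)/33 (y = sqrt(34 + (21/(-7/2) - 13/33)) = sqrt(34 + (21*(-2/7) - 13*1/33)) = sqrt(34 + (-6 - 13/33)) = sqrt(34 - 211/33) = sqrt(911/33) = sqrt(30063)/33 ≈ 5.2542)
((3 - 5)*4)*(140 + y) = ((3 - 5)*4)*(140 + sqrt(30063)/33) = (-2*4)*(140 + sqrt(30063)/33) = -8*(140 + sqrt(30063)/33) = -1120 - 8*sqrt(30063)/33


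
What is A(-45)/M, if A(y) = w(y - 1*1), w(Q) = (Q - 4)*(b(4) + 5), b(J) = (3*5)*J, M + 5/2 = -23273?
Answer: 6500/46551 ≈ 0.13963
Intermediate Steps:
M = -46551/2 (M = -5/2 - 23273 = -46551/2 ≈ -23276.)
b(J) = 15*J
w(Q) = -260 + 65*Q (w(Q) = (Q - 4)*(15*4 + 5) = (-4 + Q)*(60 + 5) = (-4 + Q)*65 = -260 + 65*Q)
A(y) = -325 + 65*y (A(y) = -260 + 65*(y - 1*1) = -260 + 65*(y - 1) = -260 + 65*(-1 + y) = -260 + (-65 + 65*y) = -325 + 65*y)
A(-45)/M = (-325 + 65*(-45))/(-46551/2) = (-325 - 2925)*(-2/46551) = -3250*(-2/46551) = 6500/46551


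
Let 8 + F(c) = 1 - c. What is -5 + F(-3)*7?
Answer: -33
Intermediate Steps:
F(c) = -7 - c (F(c) = -8 + (1 - c) = -7 - c)
-5 + F(-3)*7 = -5 + (-7 - 1*(-3))*7 = -5 + (-7 + 3)*7 = -5 - 4*7 = -5 - 28 = -33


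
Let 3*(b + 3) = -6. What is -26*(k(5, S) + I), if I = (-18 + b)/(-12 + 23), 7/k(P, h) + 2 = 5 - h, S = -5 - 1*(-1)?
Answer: 312/11 ≈ 28.364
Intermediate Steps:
S = -4 (S = -5 + 1 = -4)
b = -5 (b = -3 + (1/3)*(-6) = -3 - 2 = -5)
k(P, h) = 7/(3 - h) (k(P, h) = 7/(-2 + (5 - h)) = 7/(3 - h))
I = -23/11 (I = (-18 - 5)/(-12 + 23) = -23/11 ≈ -2.0909)
-26*(k(5, S) + I) = -26*(-7/(-3 - 4) - 23/11) = -26*(-7/(-7) - 23/11) = -26*(-7*(-1/7) - 23/11) = -26*(1 - 23/11) = -26*(-12/11) = 312/11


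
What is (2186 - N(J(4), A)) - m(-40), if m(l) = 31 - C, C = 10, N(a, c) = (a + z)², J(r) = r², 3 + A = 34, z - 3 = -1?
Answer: 1841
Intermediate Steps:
z = 2 (z = 3 - 1 = 2)
A = 31 (A = -3 + 34 = 31)
N(a, c) = (2 + a)² (N(a, c) = (a + 2)² = (2 + a)²)
m(l) = 21 (m(l) = 31 - 1*10 = 31 - 10 = 21)
(2186 - N(J(4), A)) - m(-40) = (2186 - (2 + 4²)²) - 1*21 = (2186 - (2 + 16)²) - 21 = (2186 - 1*18²) - 21 = (2186 - 1*324) - 21 = (2186 - 324) - 21 = 1862 - 21 = 1841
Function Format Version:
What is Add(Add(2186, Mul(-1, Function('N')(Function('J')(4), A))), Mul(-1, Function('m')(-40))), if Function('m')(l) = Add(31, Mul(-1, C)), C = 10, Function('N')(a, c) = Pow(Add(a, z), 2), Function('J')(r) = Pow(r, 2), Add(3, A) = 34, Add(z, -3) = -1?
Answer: 1841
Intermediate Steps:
z = 2 (z = Add(3, -1) = 2)
A = 31 (A = Add(-3, 34) = 31)
Function('N')(a, c) = Pow(Add(2, a), 2) (Function('N')(a, c) = Pow(Add(a, 2), 2) = Pow(Add(2, a), 2))
Function('m')(l) = 21 (Function('m')(l) = Add(31, Mul(-1, 10)) = Add(31, -10) = 21)
Add(Add(2186, Mul(-1, Function('N')(Function('J')(4), A))), Mul(-1, Function('m')(-40))) = Add(Add(2186, Mul(-1, Pow(Add(2, Pow(4, 2)), 2))), Mul(-1, 21)) = Add(Add(2186, Mul(-1, Pow(Add(2, 16), 2))), -21) = Add(Add(2186, Mul(-1, Pow(18, 2))), -21) = Add(Add(2186, Mul(-1, 324)), -21) = Add(Add(2186, -324), -21) = Add(1862, -21) = 1841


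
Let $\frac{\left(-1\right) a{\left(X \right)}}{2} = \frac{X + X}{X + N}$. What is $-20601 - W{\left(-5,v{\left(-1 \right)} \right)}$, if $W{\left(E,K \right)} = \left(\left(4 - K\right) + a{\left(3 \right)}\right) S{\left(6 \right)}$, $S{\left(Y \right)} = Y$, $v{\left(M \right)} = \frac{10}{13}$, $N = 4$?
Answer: $- \frac{1875519}{91} \approx -20610.0$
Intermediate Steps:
$v{\left(M \right)} = \frac{10}{13}$ ($v{\left(M \right)} = 10 \cdot \frac{1}{13} = \frac{10}{13}$)
$a{\left(X \right)} = - \frac{4 X}{4 + X}$ ($a{\left(X \right)} = - 2 \frac{X + X}{X + 4} = - 2 \frac{2 X}{4 + X} = - \frac{4 X}{4 + X}$)
$W{\left(E,K \right)} = \frac{96}{7} - 6 K$ ($W{\left(E,K \right)} = \left(\left(4 - K\right) - \frac{12}{4 + 3}\right) 6 = \left(\left(4 - K\right) - \frac{12}{7}\right) 6 = \left(\frac{16}{7} - K\right) 6 = \frac{96}{7} - 6 K$)
$-20601 - W{\left(-5,v{\left(-1 \right)} \right)} = -20601 - \left(\frac{96}{7} - \frac{60}{13}\right) = -20601 - \frac{828}{91} = - \frac{1875519}{91}$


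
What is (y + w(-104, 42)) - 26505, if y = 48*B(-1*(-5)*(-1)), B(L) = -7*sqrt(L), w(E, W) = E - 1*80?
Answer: -26689 - 336*I*sqrt(5) ≈ -26689.0 - 751.32*I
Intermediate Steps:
w(E, W) = -80 + E (w(E, W) = E - 80 = -80 + E)
y = -336*I*sqrt(5) (y = 48*(-7*sqrt(-5)) = 48*(-7*I*sqrt(5)) = -336*I*sqrt(5) ≈ -751.32*I)
(y + w(-104, 42)) - 26505 = (-336*I*sqrt(5) + (-80 - 104)) - 26505 = (-336*I*sqrt(5) - 184) - 26505 = (-184 - 336*I*sqrt(5)) - 26505 = -26689 - 336*I*sqrt(5)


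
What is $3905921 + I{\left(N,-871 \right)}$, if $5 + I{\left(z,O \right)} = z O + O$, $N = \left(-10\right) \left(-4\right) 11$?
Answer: $3521805$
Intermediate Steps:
$N = 440$ ($N = 40 \cdot 11 = 440$)
$I{\left(z,O \right)} = -5 + O + O z$ ($I{\left(z,O \right)} = -5 + \left(z O + O\right) = -5 + \left(O z + O\right) = -5 + \left(O + O z\right) = -5 + O + O z$)
$3905921 + I{\left(N,-871 \right)} = 3905921 - 384116 = 3521805$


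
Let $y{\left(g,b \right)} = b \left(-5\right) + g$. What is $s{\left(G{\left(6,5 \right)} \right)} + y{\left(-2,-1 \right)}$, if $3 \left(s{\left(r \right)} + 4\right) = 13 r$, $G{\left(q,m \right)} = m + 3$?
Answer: $\frac{101}{3} \approx 33.667$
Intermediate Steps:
$y{\left(g,b \right)} = g - 5 b$ ($y{\left(g,b \right)} = - 5 b + g = g - 5 b$)
$G{\left(q,m \right)} = 3 + m$
$s{\left(r \right)} = -4 + \frac{13 r}{3}$
$s{\left(G{\left(6,5 \right)} \right)} + y{\left(-2,-1 \right)} = \left(-4 + \frac{13 \left(3 + 5\right)}{3}\right) - -3 = \left(-4 + \frac{13}{3} \cdot 8\right) + \left(-2 + 5\right) = \left(-4 + \frac{104}{3}\right) + 3 = \frac{92}{3} + 3 = \frac{101}{3}$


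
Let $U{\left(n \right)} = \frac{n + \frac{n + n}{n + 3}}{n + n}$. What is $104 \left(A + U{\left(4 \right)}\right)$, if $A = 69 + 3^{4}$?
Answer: $\frac{109668}{7} \approx 15667.0$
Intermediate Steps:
$U{\left(n \right)} = \frac{n + \frac{2 n}{3 + n}}{2 n}$
$A = 150$ ($A = 69 + 81 = 150$)
$104 \left(A + U{\left(4 \right)}\right) = 104 \left(150 + \frac{5 + 4}{2 \left(3 + 4\right)}\right) = 104 \left(150 + \frac{1}{2} \cdot \frac{1}{7} \cdot 9\right) = 104 \left(150 + \frac{9}{14}\right) = 104 \cdot \frac{2109}{14} = \frac{109668}{7}$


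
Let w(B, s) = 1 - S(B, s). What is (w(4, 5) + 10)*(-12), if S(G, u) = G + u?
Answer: -24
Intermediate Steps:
w(B, s) = 1 - B - s (w(B, s) = 1 - (B + s) = 1 + (-B - s) = 1 - B - s)
(w(4, 5) + 10)*(-12) = ((1 - 1*4 - 1*5) + 10)*(-12) = ((1 - 4 - 5) + 10)*(-12) = (-8 + 10)*(-12) = 2*(-12) = -24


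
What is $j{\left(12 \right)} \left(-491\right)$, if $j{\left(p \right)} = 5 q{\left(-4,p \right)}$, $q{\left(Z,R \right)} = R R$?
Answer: $-353520$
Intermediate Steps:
$q{\left(Z,R \right)} = R^{2}$
$j{\left(p \right)} = 5 p^{2}$
$j{\left(12 \right)} \left(-491\right) = 5 \cdot 12^{2} \left(-491\right) = 5 \cdot 144 \left(-491\right) = 720 \left(-491\right) = -353520$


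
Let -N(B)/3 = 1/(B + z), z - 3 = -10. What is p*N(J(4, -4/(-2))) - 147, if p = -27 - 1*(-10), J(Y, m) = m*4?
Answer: -96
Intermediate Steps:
z = -7 (z = 3 - 10 = -7)
J(Y, m) = 4*m
N(B) = -3/(-7 + B) (N(B) = -3/(B - 7) = -3/(-7 + B))
p = -17 (p = -27 + 10 = -17)
p*N(J(4, -4/(-2))) - 147 = -(-51)/(-7 + 4*(-4/(-2))) - 147 = -(-51)/(-7 + 4*(-4*(-1/2))) - 147 = -(-51)/(-7 + 4*2) - 147 = -(-51)/(-7 + 8) - 147 = -(-51)/1 - 147 = -(-51) - 147 = -17*(-3) - 147 = 51 - 147 = -96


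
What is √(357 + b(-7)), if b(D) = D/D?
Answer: √358 ≈ 18.921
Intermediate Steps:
b(D) = 1
√(357 + b(-7)) = √(357 + 1) = √358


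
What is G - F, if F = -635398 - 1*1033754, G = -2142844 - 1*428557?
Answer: -902249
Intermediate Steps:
G = -2571401 (G = -2142844 - 428557 = -2571401)
F = -1669152 (F = -635398 - 1033754 = -1669152)
G - F = -2571401 - 1*(-1669152) = -2571401 + 1669152 = -902249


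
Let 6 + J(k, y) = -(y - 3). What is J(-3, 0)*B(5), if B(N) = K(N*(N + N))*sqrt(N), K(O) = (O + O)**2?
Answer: -30000*sqrt(5) ≈ -67082.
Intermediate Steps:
K(O) = 4*O**2 (K(O) = (2*O)**2 = 4*O**2)
J(k, y) = -3 - y (J(k, y) = -6 - (y - 3) = -6 - (-3 + y) = -6 + (3 - y) = -3 - y)
B(N) = 16*N**(9/2) (B(N) = (4*(N*(N + N))**2)*sqrt(N) = (4*(N*(2*N))**2)*sqrt(N) = (4*(2*N**2)**2)*sqrt(N) = (4*(4*N**4))*sqrt(N) = (16*N**4)*sqrt(N) = 16*N**(9/2))
J(-3, 0)*B(5) = (-3 - 1*0)*(16*5**(9/2)) = (-3 + 0)*(16*(625*sqrt(5))) = -30000*sqrt(5)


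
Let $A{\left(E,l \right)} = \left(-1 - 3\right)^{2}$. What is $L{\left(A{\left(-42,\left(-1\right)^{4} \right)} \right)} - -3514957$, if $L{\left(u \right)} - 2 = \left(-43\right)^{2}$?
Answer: $3516808$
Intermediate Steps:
$A{\left(E,l \right)} = 16$ ($A{\left(E,l \right)} = \left(-4\right)^{2} = 16$)
$L{\left(u \right)} = 1851$ ($L{\left(u \right)} = 2 + \left(-43\right)^{2} = 2 + 1849 = 1851$)
$L{\left(A{\left(-42,\left(-1\right)^{4} \right)} \right)} - -3514957 = 1851 - -3514957 = 1851 + 3514957 = 3516808$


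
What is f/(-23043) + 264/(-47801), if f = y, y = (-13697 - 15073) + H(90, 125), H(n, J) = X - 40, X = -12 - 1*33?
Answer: 1373214503/1101478443 ≈ 1.2467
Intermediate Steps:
X = -45 (X = -12 - 33 = -45)
H(n, J) = -85 (H(n, J) = -45 - 40 = -85)
y = -28855 (y = (-13697 - 15073) - 85 = -28770 - 85 = -28855)
f = -28855
f/(-23043) + 264/(-47801) = -28855/(-23043) + 264/(-47801) = -28855*(-1/23043) + 264*(-1/47801) = 28855/23043 - 264/47801 = 1373214503/1101478443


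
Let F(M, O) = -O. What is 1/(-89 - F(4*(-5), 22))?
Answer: -1/67 ≈ -0.014925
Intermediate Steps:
1/(-89 - F(4*(-5), 22)) = 1/(-89 - (-1)*22) = 1/(-89 - 1*(-22)) = 1/(-89 + 22) = 1/(-67) = -1/67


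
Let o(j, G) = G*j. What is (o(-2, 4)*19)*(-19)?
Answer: 2888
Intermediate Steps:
(o(-2, 4)*19)*(-19) = ((4*(-2))*19)*(-19) = -8*19*(-19) = -152*(-19) = 2888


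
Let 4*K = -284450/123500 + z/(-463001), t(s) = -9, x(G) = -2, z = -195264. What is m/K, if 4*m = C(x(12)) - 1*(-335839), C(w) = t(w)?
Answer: -384059375800100/2151710609 ≈ -1.7849e+5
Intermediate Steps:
C(w) = -9
m = 167915/2 (m = (-9 - 1*(-335839))/4 = (-9 + 335839)/4 = (¼)*335830 = 167915/2 ≈ 83958.)
K = -2151710609/4574449880 (K = (-284450/123500 - 195264/(-463001))/4 = (-284450*1/123500 - 195264*(-1/463001))/4 = (-5689/2470 + 195264/463001)/4 = (¼)*(-2151710609/1143612470) = -2151710609/4574449880 ≈ -0.47038)
m/K = 167915/(2*(-2151710609/4574449880)) = (167915/2)*(-4574449880/2151710609) = -384059375800100/2151710609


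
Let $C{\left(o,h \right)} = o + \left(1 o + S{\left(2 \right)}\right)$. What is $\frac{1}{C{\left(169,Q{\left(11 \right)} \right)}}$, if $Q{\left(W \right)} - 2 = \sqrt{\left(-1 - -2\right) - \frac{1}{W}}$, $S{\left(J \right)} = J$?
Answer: $\frac{1}{340} \approx 0.0029412$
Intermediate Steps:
$Q{\left(W \right)} = 2 + \sqrt{1 - \frac{1}{W}}$ ($Q{\left(W \right)} = 2 + \sqrt{\left(-1 - -2\right) - \frac{1}{W}} = 2 + \sqrt{\left(-1 + 2\right) - \frac{1}{W}} = 2 + \sqrt{1 - \frac{1}{W}}$)
$C{\left(o,h \right)} = 2 + 2 o$ ($C{\left(o,h \right)} = o + \left(1 o + 2\right) = o + \left(o + 2\right) = o + \left(2 + o\right) = 2 + 2 o$)
$\frac{1}{C{\left(169,Q{\left(11 \right)} \right)}} = \frac{1}{2 + 2 \cdot 169} = \frac{1}{2 + 338} = \frac{1}{340}$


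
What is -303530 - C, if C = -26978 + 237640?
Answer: -514192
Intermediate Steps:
C = 210662
-303530 - C = -303530 - 1*210662 = -303530 - 210662 = -514192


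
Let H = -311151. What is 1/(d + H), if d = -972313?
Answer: -1/1283464 ≈ -7.7914e-7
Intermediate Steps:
1/(d + H) = 1/(-972313 - 311151) = 1/(-1283464) = -1/1283464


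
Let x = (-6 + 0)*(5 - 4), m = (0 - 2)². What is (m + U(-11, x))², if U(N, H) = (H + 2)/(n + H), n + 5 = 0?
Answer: 2304/121 ≈ 19.041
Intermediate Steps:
n = -5 (n = -5 + 0 = -5)
m = 4 (m = (-2)² = 4)
x = -6 (x = -6*1 = -6)
U(N, H) = (2 + H)/(-5 + H) (U(N, H) = (H + 2)/(-5 + H) = (2 + H)/(-5 + H))
(m + U(-11, x))² = (4 + (2 - 6)/(-5 - 6))² = (4 - 4/(-11))² = (4 - 1/11*(-4))² = (4 + 4/11)² = (48/11)² = 2304/121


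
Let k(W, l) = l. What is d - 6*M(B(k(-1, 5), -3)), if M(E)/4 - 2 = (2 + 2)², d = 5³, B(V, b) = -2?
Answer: -307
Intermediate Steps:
d = 125
M(E) = 72 (M(E) = 8 + 4*(2 + 2)² = 8 + 4*4² = 8 + 4*16 = 8 + 64 = 72)
d - 6*M(B(k(-1, 5), -3)) = 125 - 6*72 = 125 - 432 = -307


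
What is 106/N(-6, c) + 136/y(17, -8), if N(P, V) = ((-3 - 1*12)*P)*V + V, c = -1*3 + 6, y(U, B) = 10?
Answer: 19094/1365 ≈ 13.988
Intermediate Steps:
c = 3 (c = -3 + 6 = 3)
N(P, V) = V - 15*P*V (N(P, V) = ((-3 - 12)*P)*V + V = (-15*P)*V + V = -15*P*V + V = V - 15*P*V)
106/N(-6, c) + 136/y(17, -8) = 106/((3*(1 - 15*(-6)))) + 136/10 = 106/((3*(1 + 90))) + 136*(⅒) = 106/((3*91)) + 68/5 = 106/273 + 68/5 = 19094/1365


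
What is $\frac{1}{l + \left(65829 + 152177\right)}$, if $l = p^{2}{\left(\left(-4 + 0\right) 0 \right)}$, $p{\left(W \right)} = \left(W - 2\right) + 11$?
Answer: $\frac{1}{218087} \approx 4.5853 \cdot 10^{-6}$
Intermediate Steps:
$p{\left(W \right)} = 9 + W$ ($p{\left(W \right)} = \left(-2 + W\right) + 11 = 9 + W$)
$l = 81$ ($l = \left(9 + \left(-4 + 0\right) 0\right)^{2} = \left(9 - 0\right)^{2} = \left(9 + 0\right)^{2} = 9^{2} = 81$)
$\frac{1}{l + \left(65829 + 152177\right)} = \frac{1}{81 + \left(65829 + 152177\right)} = \frac{1}{81 + 218006} = \frac{1}{218087}$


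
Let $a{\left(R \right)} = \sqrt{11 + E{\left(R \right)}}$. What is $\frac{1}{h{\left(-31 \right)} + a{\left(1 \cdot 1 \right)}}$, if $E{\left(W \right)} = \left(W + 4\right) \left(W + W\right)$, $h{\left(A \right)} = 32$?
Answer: $\frac{32}{1003} - \frac{\sqrt{21}}{1003} \approx 0.027335$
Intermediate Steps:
$E{\left(W \right)} = 2 W \left(4 + W\right)$ ($E{\left(W \right)} = \left(4 + W\right) 2 W = 2 W \left(4 + W\right)$)
$a{\left(R \right)} = \sqrt{11 + 2 R \left(4 + R\right)}$
$\frac{1}{h{\left(-31 \right)} + a{\left(1 \cdot 1 \right)}} = \frac{1}{32 + \sqrt{11 + 2 \cdot 1 \cdot 1 \left(4 + 1 \cdot 1\right)}} = \frac{1}{32 + \sqrt{11 + 2 \cdot 1 \left(4 + 1\right)}} = \frac{1}{32 + \sqrt{11 + 2 \cdot 1 \cdot 5}} = \frac{1}{32 + \sqrt{11 + 10}} = \frac{1}{32 + \sqrt{21}}$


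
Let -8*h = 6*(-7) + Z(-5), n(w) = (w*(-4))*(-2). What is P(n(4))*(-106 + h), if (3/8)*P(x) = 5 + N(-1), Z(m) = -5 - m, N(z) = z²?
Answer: -1612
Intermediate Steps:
n(w) = 8*w (n(w) = -4*w*(-2) = 8*w)
P(x) = 16 (P(x) = 8*(5 + (-1)²)/3 = 8*(5 + 1)/3 = (8/3)*6 = 16)
h = 21/4 (h = -(6*(-7) + (-5 - 1*(-5)))/8 = -(-42 + (-5 + 5))/8 = -(-42 + 0)/8 = -⅛*(-42) = 21/4 ≈ 5.2500)
P(n(4))*(-106 + h) = 16*(-106 + 21/4) = 16*(-403/4) = -1612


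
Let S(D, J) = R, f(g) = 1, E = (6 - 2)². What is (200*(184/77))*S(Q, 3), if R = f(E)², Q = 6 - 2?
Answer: 36800/77 ≈ 477.92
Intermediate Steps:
E = 16 (E = 4² = 16)
Q = 4
R = 1 (R = 1² = 1)
S(D, J) = 1
(200*(184/77))*S(Q, 3) = (200*(184/77))*1 = (36800/77)*1 = 36800/77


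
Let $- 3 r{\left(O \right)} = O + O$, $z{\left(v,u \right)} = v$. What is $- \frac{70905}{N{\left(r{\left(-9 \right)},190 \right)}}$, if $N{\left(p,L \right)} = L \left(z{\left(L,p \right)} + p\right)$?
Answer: $- \frac{14181}{7448} \approx -1.904$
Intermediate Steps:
$r{\left(O \right)} = - \frac{2 O}{3}$ ($r{\left(O \right)} = - \frac{O + O}{3} = - \frac{2 O}{3}$)
$N{\left(p,L \right)} = L \left(L + p\right)$
$- \frac{70905}{N{\left(r{\left(-9 \right)},190 \right)}} = - \frac{70905}{190 \left(190 - -6\right)} = - \frac{70905}{190 \left(190 + 6\right)} = - \frac{70905}{190 \cdot 196} = - \frac{70905}{37240} = \left(-70905\right) \frac{1}{37240} = - \frac{14181}{7448}$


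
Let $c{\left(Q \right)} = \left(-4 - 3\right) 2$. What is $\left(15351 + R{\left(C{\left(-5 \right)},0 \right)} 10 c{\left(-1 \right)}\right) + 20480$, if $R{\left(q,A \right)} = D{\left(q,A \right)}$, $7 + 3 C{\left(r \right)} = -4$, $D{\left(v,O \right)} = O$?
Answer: $35831$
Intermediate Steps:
$C{\left(r \right)} = - \frac{11}{3}$ ($C{\left(r \right)} = - \frac{7}{3} + \frac{1}{3} \left(-4\right) = - \frac{7}{3} - \frac{4}{3} = - \frac{11}{3}$)
$R{\left(q,A \right)} = A$
$c{\left(Q \right)} = -14$ ($c{\left(Q \right)} = \left(-7\right) 2 = -14$)
$\left(15351 + R{\left(C{\left(-5 \right)},0 \right)} 10 c{\left(-1 \right)}\right) + 20480 = \left(15351 + 0 \cdot 10 \left(-14\right)\right) + 20480 = \left(15351 + 0 \left(-14\right)\right) + 20480 = \left(15351 + 0\right) + 20480 = 15351 + 20480 = 35831$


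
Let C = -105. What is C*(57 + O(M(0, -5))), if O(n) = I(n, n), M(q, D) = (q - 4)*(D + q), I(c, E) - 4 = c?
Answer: -8505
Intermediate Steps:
I(c, E) = 4 + c
M(q, D) = (-4 + q)*(D + q)
O(n) = 4 + n
C*(57 + O(M(0, -5))) = -105*(57 + (4 + (0² - 4*(-5) - 4*0 - 5*0))) = -105*(57 + (4 + (0 + 20 + 0 + 0))) = -105*(57 + (4 + 20)) = -105*(57 + 24) = -105*81 = -8505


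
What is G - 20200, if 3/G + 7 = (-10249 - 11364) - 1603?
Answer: -156368201/7741 ≈ -20200.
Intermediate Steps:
G = -1/7741 (G = 3/(-7 + ((-10249 - 11364) - 1603)) = 3/(-7 + (-21613 - 1603)) = 3/(-7 - 23216) = 3/(-23223) = 3*(-1/23223) = -1/7741 ≈ -0.00012918)
G - 20200 = -1/7741 - 20200 = -156368201/7741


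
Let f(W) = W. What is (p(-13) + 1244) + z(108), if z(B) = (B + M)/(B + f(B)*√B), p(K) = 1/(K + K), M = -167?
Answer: 186878621/150228 - 59*√3/1926 ≈ 1243.9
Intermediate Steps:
p(K) = 1/(2*K)
z(B) = (-167 + B)/(B + B^(3/2)) (z(B) = (B - 167)/(B + B*√B) = (-167 + B)/(B + B^(3/2)))
(p(-13) + 1244) + z(108) = ((½)/(-13) + 1244) + (-167 + 108)/(108 + 108^(3/2)) = ((½)*(-1/13) + 1244) - 59/(108 + 648*√3) = (-1/26 + 1244) - 59/(108 + 648*√3) = 32343/26 - 59/(108 + 648*√3)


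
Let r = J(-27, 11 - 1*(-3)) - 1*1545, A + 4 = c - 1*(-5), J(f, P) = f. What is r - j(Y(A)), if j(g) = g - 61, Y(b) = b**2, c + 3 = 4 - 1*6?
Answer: -1527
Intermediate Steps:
c = -5 (c = -3 + (4 - 1*6) = -3 + (4 - 6) = -3 - 2 = -5)
A = -4 (A = -4 + (-5 - 1*(-5)) = -4 + (-5 + 5) = -4 + 0 = -4)
j(g) = -61 + g
r = -1572 (r = -27 - 1*1545 = -27 - 1545 = -1572)
r - j(Y(A)) = -1572 - (-61 + (-4)**2) = -1572 - (-61 + 16) = -1572 - 1*(-45) = -1572 + 45 = -1527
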